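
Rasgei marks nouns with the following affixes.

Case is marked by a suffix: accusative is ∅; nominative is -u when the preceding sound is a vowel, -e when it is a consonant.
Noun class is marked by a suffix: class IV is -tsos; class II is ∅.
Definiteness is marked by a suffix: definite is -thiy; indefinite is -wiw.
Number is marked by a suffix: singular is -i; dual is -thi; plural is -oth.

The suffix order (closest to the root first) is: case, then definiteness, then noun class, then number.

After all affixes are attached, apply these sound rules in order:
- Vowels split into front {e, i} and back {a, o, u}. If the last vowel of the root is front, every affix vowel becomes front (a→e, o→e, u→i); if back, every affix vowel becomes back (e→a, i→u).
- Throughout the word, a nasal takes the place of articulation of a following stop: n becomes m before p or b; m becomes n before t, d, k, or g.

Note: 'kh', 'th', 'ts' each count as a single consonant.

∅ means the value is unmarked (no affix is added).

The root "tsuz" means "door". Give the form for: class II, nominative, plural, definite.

Attach case nominative -e (after consonant 'z') → tsuze.
Attach definiteness definite -thiy → tsuzethiy.
noun class = class II: zero marking, form stays tsuzethiy.
Attach number plural -oth → tsuzethiyoth.
Apply vowel harmony: tsuzethiyoth → tsuzathuyoth.
Nasal assimilation: no change.

tsuzathuyoth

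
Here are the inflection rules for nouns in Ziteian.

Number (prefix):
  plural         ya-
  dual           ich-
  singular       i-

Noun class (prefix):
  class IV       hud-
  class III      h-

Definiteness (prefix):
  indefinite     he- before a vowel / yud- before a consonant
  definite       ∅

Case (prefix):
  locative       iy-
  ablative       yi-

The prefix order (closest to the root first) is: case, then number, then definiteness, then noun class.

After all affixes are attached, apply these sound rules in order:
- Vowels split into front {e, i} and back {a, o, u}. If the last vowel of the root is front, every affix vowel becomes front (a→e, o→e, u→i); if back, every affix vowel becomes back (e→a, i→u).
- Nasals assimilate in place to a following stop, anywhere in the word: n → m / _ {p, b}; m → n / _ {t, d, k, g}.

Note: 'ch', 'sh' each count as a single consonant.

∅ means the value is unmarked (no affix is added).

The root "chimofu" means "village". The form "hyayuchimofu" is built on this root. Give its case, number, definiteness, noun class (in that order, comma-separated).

ablative, plural, definite, class III

Segment: h-ya-yi-chimofu.
case: yi- → ablative.
number: ya- → plural.
definiteness: ∅ → definite.
noun class: h- → class III.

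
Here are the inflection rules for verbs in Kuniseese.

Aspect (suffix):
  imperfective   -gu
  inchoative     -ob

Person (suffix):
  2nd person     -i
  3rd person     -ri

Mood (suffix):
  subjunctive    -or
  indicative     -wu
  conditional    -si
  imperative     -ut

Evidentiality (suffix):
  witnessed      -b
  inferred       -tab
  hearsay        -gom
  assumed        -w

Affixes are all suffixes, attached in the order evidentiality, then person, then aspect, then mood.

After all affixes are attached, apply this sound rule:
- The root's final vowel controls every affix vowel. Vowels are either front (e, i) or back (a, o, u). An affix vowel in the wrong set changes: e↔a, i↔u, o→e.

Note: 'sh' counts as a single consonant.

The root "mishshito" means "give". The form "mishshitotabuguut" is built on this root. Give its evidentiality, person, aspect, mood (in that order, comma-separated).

Segment: mishshito-tab-i-gu-ut.
evidentiality: -tab → inferred.
person: -i → 2nd person.
aspect: -gu → imperfective.
mood: -ut → imperative.

inferred, 2nd person, imperfective, imperative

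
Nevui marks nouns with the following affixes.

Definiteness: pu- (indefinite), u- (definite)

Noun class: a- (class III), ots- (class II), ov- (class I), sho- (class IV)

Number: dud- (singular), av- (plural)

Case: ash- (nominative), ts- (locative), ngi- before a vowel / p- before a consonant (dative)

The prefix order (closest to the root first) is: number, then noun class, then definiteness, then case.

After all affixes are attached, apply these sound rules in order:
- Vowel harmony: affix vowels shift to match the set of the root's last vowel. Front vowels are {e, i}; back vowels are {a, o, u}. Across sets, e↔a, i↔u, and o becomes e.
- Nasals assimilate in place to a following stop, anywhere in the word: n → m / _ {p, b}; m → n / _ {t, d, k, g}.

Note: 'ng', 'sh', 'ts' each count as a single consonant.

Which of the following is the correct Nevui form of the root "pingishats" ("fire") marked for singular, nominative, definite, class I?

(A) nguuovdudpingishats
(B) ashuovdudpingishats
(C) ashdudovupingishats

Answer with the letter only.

Attach number singular dud- → dudpingishats.
Attach noun class class I ov- → ovdudpingishats.
Attach definiteness definite u- → uovdudpingishats.
Attach case nominative ash- → ashuovdudpingishats.
Vowel harmony: no change.
Nasal assimilation: no change.
So the correct form is ashuovdudpingishats, option (B).
(A) nguuovdudpingishats is wrong: it uses dative instead of nominative for case.
(C) ashdudovupingishats is wrong: it has the affixes in the wrong order.

B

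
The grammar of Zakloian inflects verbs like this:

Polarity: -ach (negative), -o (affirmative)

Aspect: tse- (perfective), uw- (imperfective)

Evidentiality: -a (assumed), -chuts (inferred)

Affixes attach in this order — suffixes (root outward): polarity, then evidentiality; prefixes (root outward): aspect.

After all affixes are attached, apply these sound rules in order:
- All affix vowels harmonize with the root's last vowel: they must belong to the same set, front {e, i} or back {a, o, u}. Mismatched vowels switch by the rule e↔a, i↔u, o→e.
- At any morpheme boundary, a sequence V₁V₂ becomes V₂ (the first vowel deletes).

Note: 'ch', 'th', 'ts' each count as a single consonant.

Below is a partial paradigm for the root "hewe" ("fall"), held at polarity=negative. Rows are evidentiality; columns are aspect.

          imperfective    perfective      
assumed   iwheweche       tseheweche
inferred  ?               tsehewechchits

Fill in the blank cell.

iwhewechchits

Attach polarity negative -ach → heweach.
Attach evidentiality inferred -chuts → heweachchuts.
Attach aspect imperfective uw- → uwheweachchuts.
Apply vowel harmony: uwheweachchuts → iwheweechchits.
Apply vowel deletion: iwheweechchits → iwhewechchits.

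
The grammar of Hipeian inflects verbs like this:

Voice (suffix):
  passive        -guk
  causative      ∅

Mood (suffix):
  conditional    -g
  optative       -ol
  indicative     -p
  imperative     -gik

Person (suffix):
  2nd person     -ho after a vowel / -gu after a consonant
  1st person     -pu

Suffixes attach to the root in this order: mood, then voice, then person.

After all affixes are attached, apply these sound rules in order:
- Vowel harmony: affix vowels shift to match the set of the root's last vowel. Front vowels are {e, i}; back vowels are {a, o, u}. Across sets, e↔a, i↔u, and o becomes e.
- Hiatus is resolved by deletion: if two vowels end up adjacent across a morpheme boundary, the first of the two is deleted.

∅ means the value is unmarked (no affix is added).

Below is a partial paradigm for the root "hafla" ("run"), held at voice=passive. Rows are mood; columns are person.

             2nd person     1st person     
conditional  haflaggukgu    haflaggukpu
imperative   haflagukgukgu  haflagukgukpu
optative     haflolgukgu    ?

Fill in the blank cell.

haflolgukpu

Attach mood optative -ol → haflaol.
Attach voice passive -guk → haflaolguk.
Attach person 1st person -pu → haflaolgukpu.
Vowel harmony: no change.
Apply vowel deletion: haflaolgukpu → haflolgukpu.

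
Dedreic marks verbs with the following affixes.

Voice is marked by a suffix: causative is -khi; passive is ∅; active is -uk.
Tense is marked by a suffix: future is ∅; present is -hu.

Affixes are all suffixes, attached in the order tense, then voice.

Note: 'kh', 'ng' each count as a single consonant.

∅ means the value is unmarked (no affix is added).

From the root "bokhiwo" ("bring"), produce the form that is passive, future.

bokhiwo

tense = future: zero marking, form stays bokhiwo.
voice = passive: zero marking, form stays bokhiwo.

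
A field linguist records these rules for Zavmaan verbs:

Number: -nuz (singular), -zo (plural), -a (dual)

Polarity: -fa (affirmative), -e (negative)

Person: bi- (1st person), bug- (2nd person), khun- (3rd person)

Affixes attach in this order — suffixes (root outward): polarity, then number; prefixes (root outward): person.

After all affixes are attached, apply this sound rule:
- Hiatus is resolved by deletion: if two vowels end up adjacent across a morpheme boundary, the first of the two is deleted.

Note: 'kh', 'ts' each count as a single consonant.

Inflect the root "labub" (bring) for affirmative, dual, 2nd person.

Attach polarity affirmative -fa → labubfa.
Attach number dual -a → labubfaa.
Attach person 2nd person bug- → buglabubfaa.
Apply vowel deletion: buglabubfaa → buglabubfa.

buglabubfa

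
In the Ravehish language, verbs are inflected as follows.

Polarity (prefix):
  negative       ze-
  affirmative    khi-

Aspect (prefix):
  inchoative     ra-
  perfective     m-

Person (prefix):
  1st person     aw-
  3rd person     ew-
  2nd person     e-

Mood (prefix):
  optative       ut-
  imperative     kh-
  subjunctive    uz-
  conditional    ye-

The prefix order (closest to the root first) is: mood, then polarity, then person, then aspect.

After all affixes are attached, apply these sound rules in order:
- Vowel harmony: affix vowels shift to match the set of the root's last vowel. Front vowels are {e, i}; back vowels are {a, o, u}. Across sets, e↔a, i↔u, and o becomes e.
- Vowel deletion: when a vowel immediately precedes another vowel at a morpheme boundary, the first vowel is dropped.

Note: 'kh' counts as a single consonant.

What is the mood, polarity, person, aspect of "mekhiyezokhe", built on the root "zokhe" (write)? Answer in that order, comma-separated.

Segment: m-e-khi-ye-zokhe.
mood: ye- → conditional.
polarity: khi- → affirmative.
person: e- → 2nd person.
aspect: m- → perfective.

conditional, affirmative, 2nd person, perfective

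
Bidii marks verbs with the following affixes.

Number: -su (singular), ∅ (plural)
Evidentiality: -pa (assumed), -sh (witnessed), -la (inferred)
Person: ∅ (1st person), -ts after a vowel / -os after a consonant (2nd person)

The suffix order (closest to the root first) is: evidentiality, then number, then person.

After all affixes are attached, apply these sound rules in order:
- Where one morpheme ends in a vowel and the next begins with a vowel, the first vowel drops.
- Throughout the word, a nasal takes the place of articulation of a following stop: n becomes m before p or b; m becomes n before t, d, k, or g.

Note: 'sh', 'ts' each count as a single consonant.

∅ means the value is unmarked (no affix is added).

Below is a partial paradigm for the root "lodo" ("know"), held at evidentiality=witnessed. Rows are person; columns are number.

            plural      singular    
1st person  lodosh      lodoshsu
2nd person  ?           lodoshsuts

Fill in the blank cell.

Attach evidentiality witnessed -sh → lodosh.
number = plural: zero marking, form stays lodosh.
Attach person 2nd person -os (after consonant 'sh') → lodoshos.
Vowel deletion: no change.
Nasal assimilation: no change.

lodoshos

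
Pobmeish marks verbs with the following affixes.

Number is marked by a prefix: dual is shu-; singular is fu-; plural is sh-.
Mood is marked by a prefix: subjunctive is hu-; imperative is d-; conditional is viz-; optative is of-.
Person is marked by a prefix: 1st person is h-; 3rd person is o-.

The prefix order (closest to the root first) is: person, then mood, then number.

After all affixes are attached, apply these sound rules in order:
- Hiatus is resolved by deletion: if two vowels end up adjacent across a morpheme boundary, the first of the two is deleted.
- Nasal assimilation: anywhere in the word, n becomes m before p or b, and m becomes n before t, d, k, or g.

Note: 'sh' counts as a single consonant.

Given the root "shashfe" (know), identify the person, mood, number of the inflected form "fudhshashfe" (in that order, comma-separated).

1st person, imperative, singular

Segment: fu-d-h-shashfe.
person: h- → 1st person.
mood: d- → imperative.
number: fu- → singular.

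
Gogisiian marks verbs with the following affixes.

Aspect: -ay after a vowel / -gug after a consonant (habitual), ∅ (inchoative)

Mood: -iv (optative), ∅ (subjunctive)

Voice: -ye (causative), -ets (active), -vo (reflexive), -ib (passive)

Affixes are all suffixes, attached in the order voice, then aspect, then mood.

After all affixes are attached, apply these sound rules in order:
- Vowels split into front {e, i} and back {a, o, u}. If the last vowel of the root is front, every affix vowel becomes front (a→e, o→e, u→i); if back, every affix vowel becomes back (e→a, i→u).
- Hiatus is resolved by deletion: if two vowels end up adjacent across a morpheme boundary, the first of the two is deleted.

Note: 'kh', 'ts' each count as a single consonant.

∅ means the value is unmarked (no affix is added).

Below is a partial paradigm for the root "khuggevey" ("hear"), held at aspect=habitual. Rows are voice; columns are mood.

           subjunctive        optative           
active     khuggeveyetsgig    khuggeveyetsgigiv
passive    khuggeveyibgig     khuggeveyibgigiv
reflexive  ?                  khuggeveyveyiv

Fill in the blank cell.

khuggeveyvey

Attach voice reflexive -vo → khuggeveyvo.
Attach aspect habitual -ay (after vowel 'o') → khuggeveyvoay.
mood = subjunctive: zero marking, form stays khuggeveyvoay.
Apply vowel harmony: khuggeveyvoay → khuggeveyveey.
Apply vowel deletion: khuggeveyveey → khuggeveyvey.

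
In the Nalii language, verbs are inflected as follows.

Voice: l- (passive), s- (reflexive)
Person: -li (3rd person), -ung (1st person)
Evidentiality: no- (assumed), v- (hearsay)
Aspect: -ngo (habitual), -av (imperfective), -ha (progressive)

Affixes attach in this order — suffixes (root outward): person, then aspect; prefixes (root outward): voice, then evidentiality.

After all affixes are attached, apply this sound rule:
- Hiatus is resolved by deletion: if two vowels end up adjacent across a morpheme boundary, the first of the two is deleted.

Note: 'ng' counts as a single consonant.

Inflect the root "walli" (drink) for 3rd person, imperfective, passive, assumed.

Attach voice passive l- → lwalli.
Attach person 3rd person -li → lwallili.
Attach aspect imperfective -av → lwalliliav.
Attach evidentiality assumed no- → nolwalliliav.
Apply vowel deletion: nolwalliliav → nolwallilav.

nolwallilav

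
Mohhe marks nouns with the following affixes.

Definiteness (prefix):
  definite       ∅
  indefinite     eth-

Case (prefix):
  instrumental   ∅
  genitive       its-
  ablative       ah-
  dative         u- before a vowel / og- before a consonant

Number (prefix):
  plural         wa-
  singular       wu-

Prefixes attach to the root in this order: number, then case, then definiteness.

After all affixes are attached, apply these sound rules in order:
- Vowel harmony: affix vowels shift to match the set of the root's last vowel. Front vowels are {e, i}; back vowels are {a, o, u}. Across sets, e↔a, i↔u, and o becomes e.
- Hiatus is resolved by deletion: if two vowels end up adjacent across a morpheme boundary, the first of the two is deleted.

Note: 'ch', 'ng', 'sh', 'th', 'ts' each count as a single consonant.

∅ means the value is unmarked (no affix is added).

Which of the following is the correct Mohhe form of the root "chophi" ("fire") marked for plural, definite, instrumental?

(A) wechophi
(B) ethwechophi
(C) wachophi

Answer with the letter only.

Attach number plural wa- → wachophi.
case = instrumental: zero marking, form stays wachophi.
definiteness = definite: zero marking, form stays wachophi.
Apply vowel harmony: wachophi → wechophi.
Vowel deletion: no change.
So the correct form is wechophi, option (A).
(B) ethwechophi is wrong: it uses indefinite instead of definite for definiteness.
(C) wachophi is wrong: it fails to apply the sound rule(s).

A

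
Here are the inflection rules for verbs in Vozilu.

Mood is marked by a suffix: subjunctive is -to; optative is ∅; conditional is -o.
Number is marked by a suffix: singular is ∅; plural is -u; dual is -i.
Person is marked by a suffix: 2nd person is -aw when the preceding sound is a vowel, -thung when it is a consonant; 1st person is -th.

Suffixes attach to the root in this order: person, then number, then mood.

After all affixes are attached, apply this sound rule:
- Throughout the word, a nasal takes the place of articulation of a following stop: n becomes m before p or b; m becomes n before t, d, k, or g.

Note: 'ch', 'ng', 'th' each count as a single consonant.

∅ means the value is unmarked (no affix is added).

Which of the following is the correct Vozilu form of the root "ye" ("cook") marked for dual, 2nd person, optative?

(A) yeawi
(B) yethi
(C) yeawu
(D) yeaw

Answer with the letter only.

A

Attach person 2nd person -aw (after vowel 'e') → yeaw.
Attach number dual -i → yeawi.
mood = optative: zero marking, form stays yeawi.
Nasal assimilation: no change.
So the correct form is yeawi, option (A).
(C) yeawu is wrong: it uses plural instead of dual for number.
(D) yeaw is wrong: it uses singular instead of dual for number.
(B) yethi is wrong: it uses 1st person instead of 2nd person for person.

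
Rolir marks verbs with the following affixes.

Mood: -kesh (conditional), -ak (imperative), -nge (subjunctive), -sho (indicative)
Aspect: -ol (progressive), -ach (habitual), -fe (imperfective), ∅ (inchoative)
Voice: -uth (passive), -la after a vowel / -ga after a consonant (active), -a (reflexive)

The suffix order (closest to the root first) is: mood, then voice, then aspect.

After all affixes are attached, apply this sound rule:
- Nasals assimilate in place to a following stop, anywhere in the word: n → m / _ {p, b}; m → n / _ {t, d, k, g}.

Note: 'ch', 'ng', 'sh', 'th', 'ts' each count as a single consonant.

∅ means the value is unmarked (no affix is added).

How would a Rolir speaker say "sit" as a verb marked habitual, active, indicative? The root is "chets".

chetssholaach

Attach mood indicative -sho → chetssho.
Attach voice active -la (after vowel 'o') → chetsshola.
Attach aspect habitual -ach → chetssholaach.
Nasal assimilation: no change.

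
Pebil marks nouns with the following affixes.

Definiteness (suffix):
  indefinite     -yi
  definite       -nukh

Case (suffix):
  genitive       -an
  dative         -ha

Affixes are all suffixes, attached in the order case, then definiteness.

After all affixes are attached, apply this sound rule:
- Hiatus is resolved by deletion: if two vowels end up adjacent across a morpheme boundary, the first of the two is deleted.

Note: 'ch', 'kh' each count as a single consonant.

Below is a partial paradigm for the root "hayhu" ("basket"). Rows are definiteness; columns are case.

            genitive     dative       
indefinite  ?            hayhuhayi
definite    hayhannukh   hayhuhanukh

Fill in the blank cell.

Attach case genitive -an → hayhuan.
Attach definiteness indefinite -yi → hayhuanyi.
Apply vowel deletion: hayhuanyi → hayhanyi.

hayhanyi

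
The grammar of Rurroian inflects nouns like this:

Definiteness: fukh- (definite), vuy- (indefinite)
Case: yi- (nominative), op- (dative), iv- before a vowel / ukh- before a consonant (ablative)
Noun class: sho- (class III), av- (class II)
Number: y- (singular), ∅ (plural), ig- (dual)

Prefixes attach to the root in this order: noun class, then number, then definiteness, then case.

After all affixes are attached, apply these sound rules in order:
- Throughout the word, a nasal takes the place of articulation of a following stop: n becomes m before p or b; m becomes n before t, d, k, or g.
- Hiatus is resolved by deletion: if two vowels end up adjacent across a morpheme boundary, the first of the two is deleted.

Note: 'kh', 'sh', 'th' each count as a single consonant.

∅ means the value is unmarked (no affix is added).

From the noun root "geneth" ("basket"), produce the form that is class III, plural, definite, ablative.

Attach noun class class III sho- → shogeneth.
number = plural: zero marking, form stays shogeneth.
Attach definiteness definite fukh- → fukhshogeneth.
Attach case ablative ukh- (before consonant 'f') → ukhfukhshogeneth.
Nasal assimilation: no change.
Vowel deletion: no change.

ukhfukhshogeneth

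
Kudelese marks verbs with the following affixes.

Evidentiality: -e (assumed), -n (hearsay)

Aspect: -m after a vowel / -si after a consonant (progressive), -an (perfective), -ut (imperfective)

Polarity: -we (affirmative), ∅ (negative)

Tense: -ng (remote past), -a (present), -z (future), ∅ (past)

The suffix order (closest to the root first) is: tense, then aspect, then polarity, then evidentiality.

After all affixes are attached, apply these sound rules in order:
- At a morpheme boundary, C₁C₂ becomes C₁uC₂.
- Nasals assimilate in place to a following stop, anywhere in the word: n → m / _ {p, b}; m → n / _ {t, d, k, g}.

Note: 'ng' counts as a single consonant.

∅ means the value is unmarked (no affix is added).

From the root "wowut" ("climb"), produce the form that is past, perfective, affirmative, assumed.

wowutanuwee

tense = past: zero marking, form stays wowut.
Attach aspect perfective -an → wowutan.
Attach polarity affirmative -we → wowutanwe.
Attach evidentiality assumed -e → wowutanwee.
Apply epenthesis: wowutanwee → wowutanuwee.
Nasal assimilation: no change.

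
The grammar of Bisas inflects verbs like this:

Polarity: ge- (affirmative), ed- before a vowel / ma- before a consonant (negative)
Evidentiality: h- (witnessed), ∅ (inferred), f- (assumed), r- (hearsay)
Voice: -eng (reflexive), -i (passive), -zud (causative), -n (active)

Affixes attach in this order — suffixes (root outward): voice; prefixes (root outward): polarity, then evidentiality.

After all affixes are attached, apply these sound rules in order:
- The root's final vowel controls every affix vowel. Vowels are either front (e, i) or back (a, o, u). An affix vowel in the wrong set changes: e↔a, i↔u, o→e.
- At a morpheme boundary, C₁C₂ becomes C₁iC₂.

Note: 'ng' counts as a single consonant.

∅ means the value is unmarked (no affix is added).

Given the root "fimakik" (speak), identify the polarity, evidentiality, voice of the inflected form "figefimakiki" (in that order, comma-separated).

affirmative, assumed, passive

Segment: f-ge-fimakik-i.
polarity: ge- → affirmative.
evidentiality: f- → assumed.
voice: -i → passive.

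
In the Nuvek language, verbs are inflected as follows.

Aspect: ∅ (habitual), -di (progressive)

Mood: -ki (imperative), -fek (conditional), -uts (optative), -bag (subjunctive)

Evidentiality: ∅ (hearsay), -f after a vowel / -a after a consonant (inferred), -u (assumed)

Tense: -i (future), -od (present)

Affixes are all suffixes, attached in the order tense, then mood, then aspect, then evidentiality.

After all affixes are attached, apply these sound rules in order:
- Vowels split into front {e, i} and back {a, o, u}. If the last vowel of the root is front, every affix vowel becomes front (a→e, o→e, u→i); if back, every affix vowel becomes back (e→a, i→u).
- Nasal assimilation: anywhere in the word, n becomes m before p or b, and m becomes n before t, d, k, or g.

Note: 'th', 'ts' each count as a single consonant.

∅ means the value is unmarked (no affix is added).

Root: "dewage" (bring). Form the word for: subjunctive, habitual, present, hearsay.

dewageedbeg

Attach tense present -od → dewageod.
Attach mood subjunctive -bag → dewageodbag.
aspect = habitual: zero marking, form stays dewageodbag.
evidentiality = hearsay: zero marking, form stays dewageodbag.
Apply vowel harmony: dewageodbag → dewageedbeg.
Nasal assimilation: no change.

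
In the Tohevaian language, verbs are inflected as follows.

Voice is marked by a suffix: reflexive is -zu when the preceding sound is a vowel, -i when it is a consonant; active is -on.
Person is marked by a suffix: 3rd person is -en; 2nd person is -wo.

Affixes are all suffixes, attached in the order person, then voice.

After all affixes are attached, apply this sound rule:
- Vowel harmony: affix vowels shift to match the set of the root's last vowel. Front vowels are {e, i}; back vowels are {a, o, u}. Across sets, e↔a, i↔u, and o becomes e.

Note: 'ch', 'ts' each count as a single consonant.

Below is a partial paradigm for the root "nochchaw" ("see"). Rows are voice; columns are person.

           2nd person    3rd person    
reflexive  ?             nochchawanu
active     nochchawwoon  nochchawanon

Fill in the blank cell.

Attach person 2nd person -wo → nochchawwo.
Attach voice reflexive -zu (after vowel 'o') → nochchawwozu.
Vowel harmony: no change.

nochchawwozu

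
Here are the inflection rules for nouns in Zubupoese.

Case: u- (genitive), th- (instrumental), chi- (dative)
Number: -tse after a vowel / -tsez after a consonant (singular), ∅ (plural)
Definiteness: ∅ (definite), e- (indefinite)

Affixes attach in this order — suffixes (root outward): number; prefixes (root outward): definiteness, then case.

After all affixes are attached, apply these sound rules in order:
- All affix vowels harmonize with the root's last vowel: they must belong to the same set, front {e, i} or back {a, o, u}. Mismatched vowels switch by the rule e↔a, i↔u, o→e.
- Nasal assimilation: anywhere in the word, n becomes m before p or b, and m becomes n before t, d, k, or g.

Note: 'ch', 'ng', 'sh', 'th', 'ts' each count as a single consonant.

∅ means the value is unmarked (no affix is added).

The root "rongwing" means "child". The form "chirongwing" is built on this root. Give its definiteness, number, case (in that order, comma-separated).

Segment: chi-rongwing.
definiteness: ∅ → definite.
number: ∅ → plural.
case: chi- → dative.

definite, plural, dative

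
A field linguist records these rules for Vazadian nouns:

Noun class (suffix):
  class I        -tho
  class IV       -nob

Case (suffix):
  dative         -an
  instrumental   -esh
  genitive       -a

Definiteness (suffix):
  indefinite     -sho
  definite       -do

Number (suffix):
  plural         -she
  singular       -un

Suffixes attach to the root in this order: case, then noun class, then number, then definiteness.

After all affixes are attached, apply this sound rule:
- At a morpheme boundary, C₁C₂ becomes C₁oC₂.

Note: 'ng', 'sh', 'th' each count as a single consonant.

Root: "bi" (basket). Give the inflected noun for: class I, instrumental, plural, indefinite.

bieshothoshesho

Attach case instrumental -esh → biesh.
Attach noun class class I -tho → bieshtho.
Attach number plural -she → bieshthoshe.
Attach definiteness indefinite -sho → bieshthoshesho.
Apply epenthesis: bieshthoshesho → bieshothoshesho.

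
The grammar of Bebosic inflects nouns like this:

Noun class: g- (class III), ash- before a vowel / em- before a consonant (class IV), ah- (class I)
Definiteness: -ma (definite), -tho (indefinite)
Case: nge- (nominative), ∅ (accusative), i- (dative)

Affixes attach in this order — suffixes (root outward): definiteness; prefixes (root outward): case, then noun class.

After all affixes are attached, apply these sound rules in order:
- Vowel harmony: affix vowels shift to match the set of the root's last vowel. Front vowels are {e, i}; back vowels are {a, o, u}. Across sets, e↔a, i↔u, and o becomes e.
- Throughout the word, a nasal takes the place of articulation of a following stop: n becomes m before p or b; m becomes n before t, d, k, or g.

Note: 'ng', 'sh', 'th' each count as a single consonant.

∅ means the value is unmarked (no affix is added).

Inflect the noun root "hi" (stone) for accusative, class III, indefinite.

case = accusative: zero marking, form stays hi.
Attach noun class class III g- → ghi.
Attach definiteness indefinite -tho → ghitho.
Apply vowel harmony: ghitho → ghithe.
Nasal assimilation: no change.

ghithe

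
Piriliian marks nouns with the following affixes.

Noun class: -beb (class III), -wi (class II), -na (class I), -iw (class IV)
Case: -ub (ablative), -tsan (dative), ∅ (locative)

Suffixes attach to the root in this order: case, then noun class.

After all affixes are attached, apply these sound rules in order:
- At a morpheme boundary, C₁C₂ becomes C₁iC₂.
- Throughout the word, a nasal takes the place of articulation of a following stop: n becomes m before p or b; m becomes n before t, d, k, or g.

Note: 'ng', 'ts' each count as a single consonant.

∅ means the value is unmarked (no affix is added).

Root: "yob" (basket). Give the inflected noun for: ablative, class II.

Attach case ablative -ub → yobub.
Attach noun class class II -wi → yobubwi.
Apply epenthesis: yobubwi → yobubiwi.
Nasal assimilation: no change.

yobubiwi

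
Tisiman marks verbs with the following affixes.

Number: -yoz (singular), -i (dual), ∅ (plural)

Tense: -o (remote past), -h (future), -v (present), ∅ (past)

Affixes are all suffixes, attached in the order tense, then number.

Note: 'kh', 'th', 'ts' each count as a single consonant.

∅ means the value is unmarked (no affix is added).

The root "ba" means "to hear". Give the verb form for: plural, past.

ba

tense = past: zero marking, form stays ba.
number = plural: zero marking, form stays ba.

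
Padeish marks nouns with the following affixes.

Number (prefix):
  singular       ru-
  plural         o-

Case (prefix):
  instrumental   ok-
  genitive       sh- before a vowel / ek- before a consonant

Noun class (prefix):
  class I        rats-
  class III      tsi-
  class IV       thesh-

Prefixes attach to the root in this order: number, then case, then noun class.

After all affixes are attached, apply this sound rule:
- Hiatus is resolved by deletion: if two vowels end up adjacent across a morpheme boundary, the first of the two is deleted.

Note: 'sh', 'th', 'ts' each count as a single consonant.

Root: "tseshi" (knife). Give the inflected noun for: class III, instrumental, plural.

Attach number plural o- → otseshi.
Attach case instrumental ok- → okotseshi.
Attach noun class class III tsi- → tsiokotseshi.
Apply vowel deletion: tsiokotseshi → tsokotseshi.

tsokotseshi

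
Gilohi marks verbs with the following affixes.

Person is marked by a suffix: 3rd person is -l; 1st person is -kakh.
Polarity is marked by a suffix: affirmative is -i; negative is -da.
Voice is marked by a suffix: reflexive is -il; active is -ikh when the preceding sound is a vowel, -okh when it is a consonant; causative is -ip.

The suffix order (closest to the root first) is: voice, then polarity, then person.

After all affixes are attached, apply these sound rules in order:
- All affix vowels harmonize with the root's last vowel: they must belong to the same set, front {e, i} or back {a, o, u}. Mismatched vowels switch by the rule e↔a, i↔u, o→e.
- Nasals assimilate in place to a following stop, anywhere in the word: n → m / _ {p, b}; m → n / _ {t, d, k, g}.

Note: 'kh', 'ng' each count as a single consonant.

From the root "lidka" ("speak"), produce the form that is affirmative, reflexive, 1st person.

lidkaulukakh

Attach voice reflexive -il → lidkail.
Attach polarity affirmative -i → lidkaili.
Attach person 1st person -kakh → lidkailikakh.
Apply vowel harmony: lidkailikakh → lidkaulukakh.
Nasal assimilation: no change.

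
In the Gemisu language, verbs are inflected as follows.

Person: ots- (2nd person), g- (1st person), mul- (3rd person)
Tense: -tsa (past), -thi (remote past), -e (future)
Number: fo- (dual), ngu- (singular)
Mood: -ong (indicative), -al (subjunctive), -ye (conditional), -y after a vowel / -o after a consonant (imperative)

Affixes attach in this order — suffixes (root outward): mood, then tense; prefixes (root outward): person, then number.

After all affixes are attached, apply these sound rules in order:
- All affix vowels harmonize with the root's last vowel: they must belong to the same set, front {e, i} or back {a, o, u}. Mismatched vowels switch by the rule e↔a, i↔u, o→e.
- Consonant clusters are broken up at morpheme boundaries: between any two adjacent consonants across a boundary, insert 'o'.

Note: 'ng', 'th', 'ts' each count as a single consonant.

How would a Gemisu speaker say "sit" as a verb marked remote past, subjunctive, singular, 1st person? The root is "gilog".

Attach mood subjunctive -al → gilogal.
Attach person 1st person g- → ggilogal.
Attach tense remote past -thi → ggilogalthi.
Attach number singular ngu- → nguggilogalthi.
Apply vowel harmony: nguggilogalthi → nguggilogalthu.
Apply epenthesis: nguggilogalthu → ngugogilogalothu.

ngugogilogalothu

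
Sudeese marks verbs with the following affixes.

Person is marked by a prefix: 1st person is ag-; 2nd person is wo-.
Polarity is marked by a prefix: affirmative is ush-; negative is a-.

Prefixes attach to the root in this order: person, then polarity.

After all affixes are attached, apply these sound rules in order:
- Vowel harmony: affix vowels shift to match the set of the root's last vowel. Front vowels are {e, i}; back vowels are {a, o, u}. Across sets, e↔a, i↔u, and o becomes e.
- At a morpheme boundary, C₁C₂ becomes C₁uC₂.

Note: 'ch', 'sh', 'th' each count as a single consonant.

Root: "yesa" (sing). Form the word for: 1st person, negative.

Attach person 1st person ag- → agyesa.
Attach polarity negative a- → aagyesa.
Vowel harmony: no change.
Apply epenthesis: aagyesa → aaguyesa.

aaguyesa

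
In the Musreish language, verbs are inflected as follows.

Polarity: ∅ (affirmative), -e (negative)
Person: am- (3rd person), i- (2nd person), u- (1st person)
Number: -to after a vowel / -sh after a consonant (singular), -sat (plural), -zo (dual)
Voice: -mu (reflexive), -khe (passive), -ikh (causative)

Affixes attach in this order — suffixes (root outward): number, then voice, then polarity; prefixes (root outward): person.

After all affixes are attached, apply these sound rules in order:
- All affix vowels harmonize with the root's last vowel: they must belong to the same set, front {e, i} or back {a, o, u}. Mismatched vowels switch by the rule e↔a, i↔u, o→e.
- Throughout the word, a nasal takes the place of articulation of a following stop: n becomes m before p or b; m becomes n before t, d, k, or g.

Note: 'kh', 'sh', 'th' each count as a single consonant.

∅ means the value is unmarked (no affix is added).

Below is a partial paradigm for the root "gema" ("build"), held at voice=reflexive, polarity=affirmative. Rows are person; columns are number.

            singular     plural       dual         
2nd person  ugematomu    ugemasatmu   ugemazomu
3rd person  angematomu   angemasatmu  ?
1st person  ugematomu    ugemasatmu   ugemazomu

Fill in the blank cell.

Attach number dual -zo → gemazo.
Attach voice reflexive -mu → gemazomu.
polarity = affirmative: zero marking, form stays gemazomu.
Attach person 3rd person am- → amgemazomu.
Vowel harmony: no change.
Apply nasal assimilation: amgemazomu → angemazomu.

angemazomu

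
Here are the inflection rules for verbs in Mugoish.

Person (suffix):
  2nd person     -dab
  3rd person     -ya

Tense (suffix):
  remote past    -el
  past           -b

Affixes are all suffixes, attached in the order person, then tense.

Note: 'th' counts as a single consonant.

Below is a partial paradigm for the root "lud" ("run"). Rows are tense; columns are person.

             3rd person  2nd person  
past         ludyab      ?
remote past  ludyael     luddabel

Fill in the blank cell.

luddabb

Attach person 2nd person -dab → luddab.
Attach tense past -b → luddabb.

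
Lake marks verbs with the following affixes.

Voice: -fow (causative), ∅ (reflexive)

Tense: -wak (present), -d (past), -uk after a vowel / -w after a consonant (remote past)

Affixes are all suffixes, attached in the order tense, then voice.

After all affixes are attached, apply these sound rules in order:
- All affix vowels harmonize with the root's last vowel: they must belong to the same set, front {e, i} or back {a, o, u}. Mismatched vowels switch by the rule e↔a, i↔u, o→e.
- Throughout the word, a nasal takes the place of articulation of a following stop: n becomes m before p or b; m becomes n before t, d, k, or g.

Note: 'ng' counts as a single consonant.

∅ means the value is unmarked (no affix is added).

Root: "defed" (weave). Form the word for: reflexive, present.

Attach tense present -wak → defedwak.
voice = reflexive: zero marking, form stays defedwak.
Apply vowel harmony: defedwak → defedwek.
Nasal assimilation: no change.

defedwek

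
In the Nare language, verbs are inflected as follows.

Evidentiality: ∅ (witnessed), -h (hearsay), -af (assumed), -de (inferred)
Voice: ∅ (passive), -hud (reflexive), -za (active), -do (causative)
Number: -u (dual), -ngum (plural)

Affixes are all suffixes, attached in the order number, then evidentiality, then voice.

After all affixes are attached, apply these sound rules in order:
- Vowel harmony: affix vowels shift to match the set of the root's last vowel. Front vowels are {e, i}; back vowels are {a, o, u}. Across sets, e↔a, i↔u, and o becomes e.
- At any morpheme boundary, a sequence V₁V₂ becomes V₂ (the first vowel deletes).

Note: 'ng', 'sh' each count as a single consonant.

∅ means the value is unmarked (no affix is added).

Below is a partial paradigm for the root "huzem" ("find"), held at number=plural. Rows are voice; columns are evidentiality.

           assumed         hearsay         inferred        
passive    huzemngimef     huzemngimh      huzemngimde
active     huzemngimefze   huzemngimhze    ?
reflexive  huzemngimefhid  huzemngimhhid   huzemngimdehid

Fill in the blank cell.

huzemngimdeze

Attach number plural -ngum → huzemngum.
Attach evidentiality inferred -de → huzemngumde.
Attach voice active -za → huzemngumdeza.
Apply vowel harmony: huzemngumdeza → huzemngimdeze.
Vowel deletion: no change.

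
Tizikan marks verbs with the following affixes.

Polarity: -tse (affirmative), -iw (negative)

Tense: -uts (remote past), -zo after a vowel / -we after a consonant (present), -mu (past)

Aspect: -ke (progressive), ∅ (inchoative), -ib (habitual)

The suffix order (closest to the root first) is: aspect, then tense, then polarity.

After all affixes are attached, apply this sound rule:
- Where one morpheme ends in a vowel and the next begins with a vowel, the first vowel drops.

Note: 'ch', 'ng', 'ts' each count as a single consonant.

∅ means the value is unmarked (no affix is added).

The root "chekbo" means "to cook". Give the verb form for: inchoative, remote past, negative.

chekbutsiw

aspect = inchoative: zero marking, form stays chekbo.
Attach tense remote past -uts → chekbouts.
Attach polarity negative -iw → chekboutsiw.
Apply vowel deletion: chekboutsiw → chekbutsiw.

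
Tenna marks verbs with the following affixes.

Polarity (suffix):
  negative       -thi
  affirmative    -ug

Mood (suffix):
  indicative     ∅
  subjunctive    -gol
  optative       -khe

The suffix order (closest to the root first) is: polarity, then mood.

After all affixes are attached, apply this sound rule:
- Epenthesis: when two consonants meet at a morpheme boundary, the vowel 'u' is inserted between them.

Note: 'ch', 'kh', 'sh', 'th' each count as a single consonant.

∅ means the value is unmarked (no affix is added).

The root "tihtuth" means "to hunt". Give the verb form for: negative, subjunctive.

Attach polarity negative -thi → tihtuththi.
Attach mood subjunctive -gol → tihtuththigol.
Apply epenthesis: tihtuththigol → tihtuthuthigol.

tihtuthuthigol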